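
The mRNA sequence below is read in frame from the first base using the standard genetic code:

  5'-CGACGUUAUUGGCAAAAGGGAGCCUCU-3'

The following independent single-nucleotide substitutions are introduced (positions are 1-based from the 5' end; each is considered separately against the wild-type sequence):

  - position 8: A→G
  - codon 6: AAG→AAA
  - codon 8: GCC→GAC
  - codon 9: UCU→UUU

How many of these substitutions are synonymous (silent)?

1

Codon 3: UAU (Tyr) → UGU (Cys) — missense.
Codon 6: AAG (Lys) → AAA (Lys) — synonymous.
Codon 8: GCC (Ala) → GAC (Asp) — missense.
Codon 9: UCU (Ser) → UUU (Phe) — missense.
Synonymous: 1 of 4.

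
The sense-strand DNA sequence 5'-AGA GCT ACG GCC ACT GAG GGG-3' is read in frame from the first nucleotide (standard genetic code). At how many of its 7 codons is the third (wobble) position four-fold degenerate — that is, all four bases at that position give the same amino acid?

5

Codon 1 AGA (Arg): third position 2-fold.
Codon 2 GCT (Ala): third position 4-fold.
Codon 3 ACG (Thr): third position 4-fold.
Codon 4 GCC (Ala): third position 4-fold.
Codon 5 ACT (Thr): third position 4-fold.
Codon 6 GAG (Glu): third position 2-fold.
Codon 7 GGG (Gly): third position 4-fold.
Four-fold degenerate third positions: 5.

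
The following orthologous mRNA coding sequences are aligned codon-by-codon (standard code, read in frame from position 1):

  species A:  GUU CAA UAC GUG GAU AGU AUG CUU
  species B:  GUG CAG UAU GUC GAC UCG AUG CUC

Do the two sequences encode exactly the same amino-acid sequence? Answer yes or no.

yes

Codon 1: GUU Val / GUG Val — synonymous.
Codon 2: CAA Gln / CAG Gln — synonymous.
Codon 3: UAC Tyr / UAU Tyr — synonymous.
Codon 4: GUG Val / GUC Val — synonymous.
Codon 5: GAU Asp / GAC Asp — synonymous.
Codon 6: AGU Ser / UCG Ser — synonymous.
Codon 7: AUG Met / AUG Met — identical.
Codon 8: CUU Leu / CUC Leu — synonymous.
Nonsynonymous differences: 0 → same protein.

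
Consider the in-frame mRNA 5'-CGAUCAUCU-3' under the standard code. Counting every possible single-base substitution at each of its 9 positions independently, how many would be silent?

Codon 1 (CGA, Arg): 4 synonymous substitutions.
Codon 2 (UCA, Ser): 3 synonymous substitutions.
Codon 3 (UCU, Ser): 3 synonymous substitutions.
Total: 4 + 3 + 3 = 10.

10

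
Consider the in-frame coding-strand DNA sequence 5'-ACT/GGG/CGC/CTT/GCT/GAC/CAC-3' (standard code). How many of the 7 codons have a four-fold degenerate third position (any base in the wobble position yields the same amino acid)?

Codon 1 ACT (Thr): third position 4-fold.
Codon 2 GGG (Gly): third position 4-fold.
Codon 3 CGC (Arg): third position 4-fold.
Codon 4 CTT (Leu): third position 4-fold.
Codon 5 GCT (Ala): third position 4-fold.
Codon 6 GAC (Asp): third position 2-fold.
Codon 7 CAC (His): third position 2-fold.
Four-fold degenerate third positions: 5.

5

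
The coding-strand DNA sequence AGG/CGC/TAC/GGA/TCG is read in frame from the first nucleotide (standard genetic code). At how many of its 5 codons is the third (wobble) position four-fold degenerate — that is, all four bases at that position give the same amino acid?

Codon 1 AGG (Arg): third position 2-fold.
Codon 2 CGC (Arg): third position 4-fold.
Codon 3 TAC (Tyr): third position 2-fold.
Codon 4 GGA (Gly): third position 4-fold.
Codon 5 TCG (Ser): third position 4-fold.
Four-fold degenerate third positions: 3.

3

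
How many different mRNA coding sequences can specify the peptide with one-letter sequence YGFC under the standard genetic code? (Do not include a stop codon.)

32

Tyr: 2 codons.
Gly: 4 codons.
Phe: 2 codons.
Cys: 2 codons.
2 × 4 × 2 × 2 = 32.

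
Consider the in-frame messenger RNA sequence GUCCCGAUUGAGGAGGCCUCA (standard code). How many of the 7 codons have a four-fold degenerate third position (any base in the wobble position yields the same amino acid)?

Codon 1 GUC (Val): third position 4-fold.
Codon 2 CCG (Pro): third position 4-fold.
Codon 3 AUU (Ile): third position 3-fold.
Codon 4 GAG (Glu): third position 2-fold.
Codon 5 GAG (Glu): third position 2-fold.
Codon 6 GCC (Ala): third position 4-fold.
Codon 7 UCA (Ser): third position 4-fold.
Four-fold degenerate third positions: 4.

4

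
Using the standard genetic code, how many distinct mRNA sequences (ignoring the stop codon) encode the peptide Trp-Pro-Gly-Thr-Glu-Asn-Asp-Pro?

2048

Trp: 1 codon.
Pro: 4 codons.
Gly: 4 codons.
Thr: 4 codons.
Glu: 2 codons.
Asn: 2 codons.
Asp: 2 codons.
Pro: 4 codons.
1 × 4 × 4 × 4 × 2 × 2 × 2 × 4 = 2048.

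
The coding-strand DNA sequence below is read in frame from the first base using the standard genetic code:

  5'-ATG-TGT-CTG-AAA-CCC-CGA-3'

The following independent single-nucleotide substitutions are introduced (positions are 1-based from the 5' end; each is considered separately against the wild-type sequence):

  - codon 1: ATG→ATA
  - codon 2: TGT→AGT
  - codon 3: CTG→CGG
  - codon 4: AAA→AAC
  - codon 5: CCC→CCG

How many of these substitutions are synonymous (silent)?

Codon 1: ATG (Met) → ATA (Ile) — missense.
Codon 2: TGT (Cys) → AGT (Ser) — missense.
Codon 3: CTG (Leu) → CGG (Arg) — missense.
Codon 4: AAA (Lys) → AAC (Asn) — missense.
Codon 5: CCC (Pro) → CCG (Pro) — synonymous.
Synonymous: 1 of 5.

1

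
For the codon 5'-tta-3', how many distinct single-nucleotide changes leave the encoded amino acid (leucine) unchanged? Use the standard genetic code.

Position 1: CTA → 1 synonymous.
Position 2: none → 0 synonymous.
Position 3: TTG → 1 synonymous.
Total: 1 + 0 + 1 = 2.

2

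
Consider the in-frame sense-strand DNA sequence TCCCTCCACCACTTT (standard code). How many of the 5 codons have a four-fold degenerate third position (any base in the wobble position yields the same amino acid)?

2

Codon 1 TCC (Ser): third position 4-fold.
Codon 2 CTC (Leu): third position 4-fold.
Codon 3 CAC (His): third position 2-fold.
Codon 4 CAC (His): third position 2-fold.
Codon 5 TTT (Phe): third position 2-fold.
Four-fold degenerate third positions: 2.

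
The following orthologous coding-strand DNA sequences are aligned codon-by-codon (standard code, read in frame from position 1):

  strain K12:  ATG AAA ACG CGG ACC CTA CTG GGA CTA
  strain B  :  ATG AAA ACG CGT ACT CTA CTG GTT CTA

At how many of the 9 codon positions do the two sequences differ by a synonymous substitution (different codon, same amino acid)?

2

Codon 1: ATG Met / ATG Met — identical.
Codon 2: AAA Lys / AAA Lys — identical.
Codon 3: ACG Thr / ACG Thr — identical.
Codon 4: CGG Arg / CGT Arg — synonymous.
Codon 5: ACC Thr / ACT Thr — synonymous.
Codon 6: CTA Leu / CTA Leu — identical.
Codon 7: CTG Leu / CTG Leu — identical.
Codon 8: GGA Gly / GTT Val — nonsynonymous.
Codon 9: CTA Leu / CTA Leu — identical.
Synonymous differences: 2.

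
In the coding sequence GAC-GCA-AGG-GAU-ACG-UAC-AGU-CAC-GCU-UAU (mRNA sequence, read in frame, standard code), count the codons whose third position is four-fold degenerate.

3

Codon 1 GAC (Asp): third position 2-fold.
Codon 2 GCA (Ala): third position 4-fold.
Codon 3 AGG (Arg): third position 2-fold.
Codon 4 GAU (Asp): third position 2-fold.
Codon 5 ACG (Thr): third position 4-fold.
Codon 6 UAC (Tyr): third position 2-fold.
Codon 7 AGU (Ser): third position 2-fold.
Codon 8 CAC (His): third position 2-fold.
Codon 9 GCU (Ala): third position 4-fold.
Codon 10 UAU (Tyr): third position 2-fold.
Four-fold degenerate third positions: 3.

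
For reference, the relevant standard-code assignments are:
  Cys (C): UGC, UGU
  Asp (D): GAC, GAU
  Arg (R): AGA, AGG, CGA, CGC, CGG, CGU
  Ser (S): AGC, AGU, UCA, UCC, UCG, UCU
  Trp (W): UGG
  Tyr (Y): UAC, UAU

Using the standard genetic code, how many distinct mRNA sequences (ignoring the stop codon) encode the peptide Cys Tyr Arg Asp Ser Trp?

Cys: 2 codons.
Tyr: 2 codons.
Arg: 6 codons.
Asp: 2 codons.
Ser: 6 codons.
Trp: 1 codon.
2 × 2 × 6 × 2 × 6 × 1 = 288.

288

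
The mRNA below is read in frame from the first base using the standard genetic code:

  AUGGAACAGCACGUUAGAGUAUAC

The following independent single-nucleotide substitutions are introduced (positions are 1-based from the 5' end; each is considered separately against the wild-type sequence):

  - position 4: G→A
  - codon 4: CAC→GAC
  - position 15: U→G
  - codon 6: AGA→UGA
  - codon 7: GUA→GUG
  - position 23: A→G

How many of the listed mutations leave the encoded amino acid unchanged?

Codon 2: GAA (Glu) → AAA (Lys) — missense.
Codon 4: CAC (His) → GAC (Asp) — missense.
Codon 5: GUU (Val) → GUG (Val) — synonymous.
Codon 6: AGA (Arg) → UGA (Stop) — nonsense.
Codon 7: GUA (Val) → GUG (Val) — synonymous.
Codon 8: UAC (Tyr) → UGC (Cys) — missense.
Synonymous: 2 of 6.

2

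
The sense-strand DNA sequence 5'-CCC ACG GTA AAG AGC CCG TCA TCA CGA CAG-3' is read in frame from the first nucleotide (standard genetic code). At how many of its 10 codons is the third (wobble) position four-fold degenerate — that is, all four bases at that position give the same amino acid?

7

Codon 1 CCC (Pro): third position 4-fold.
Codon 2 ACG (Thr): third position 4-fold.
Codon 3 GTA (Val): third position 4-fold.
Codon 4 AAG (Lys): third position 2-fold.
Codon 5 AGC (Ser): third position 2-fold.
Codon 6 CCG (Pro): third position 4-fold.
Codon 7 TCA (Ser): third position 4-fold.
Codon 8 TCA (Ser): third position 4-fold.
Codon 9 CGA (Arg): third position 4-fold.
Codon 10 CAG (Gln): third position 2-fold.
Four-fold degenerate third positions: 7.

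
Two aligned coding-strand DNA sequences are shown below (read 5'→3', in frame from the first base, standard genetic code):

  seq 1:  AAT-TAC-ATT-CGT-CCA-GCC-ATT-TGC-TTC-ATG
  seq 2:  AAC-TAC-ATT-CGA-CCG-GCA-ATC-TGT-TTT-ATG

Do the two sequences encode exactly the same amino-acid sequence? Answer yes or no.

yes

Codon 1: AAT Asn / AAC Asn — synonymous.
Codon 2: TAC Tyr / TAC Tyr — identical.
Codon 3: ATT Ile / ATT Ile — identical.
Codon 4: CGT Arg / CGA Arg — synonymous.
Codon 5: CCA Pro / CCG Pro — synonymous.
Codon 6: GCC Ala / GCA Ala — synonymous.
Codon 7: ATT Ile / ATC Ile — synonymous.
Codon 8: TGC Cys / TGT Cys — synonymous.
Codon 9: TTC Phe / TTT Phe — synonymous.
Codon 10: ATG Met / ATG Met — identical.
Nonsynonymous differences: 0 → same protein.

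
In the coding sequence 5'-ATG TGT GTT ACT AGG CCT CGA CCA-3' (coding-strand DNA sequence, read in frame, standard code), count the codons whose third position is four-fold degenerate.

Codon 1 ATG (Met): third position 1-fold.
Codon 2 TGT (Cys): third position 2-fold.
Codon 3 GTT (Val): third position 4-fold.
Codon 4 ACT (Thr): third position 4-fold.
Codon 5 AGG (Arg): third position 2-fold.
Codon 6 CCT (Pro): third position 4-fold.
Codon 7 CGA (Arg): third position 4-fold.
Codon 8 CCA (Pro): third position 4-fold.
Four-fold degenerate third positions: 5.

5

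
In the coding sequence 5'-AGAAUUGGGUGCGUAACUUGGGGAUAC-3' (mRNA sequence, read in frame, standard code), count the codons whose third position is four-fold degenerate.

4

Codon 1 AGA (Arg): third position 2-fold.
Codon 2 AUU (Ile): third position 3-fold.
Codon 3 GGG (Gly): third position 4-fold.
Codon 4 UGC (Cys): third position 2-fold.
Codon 5 GUA (Val): third position 4-fold.
Codon 6 ACU (Thr): third position 4-fold.
Codon 7 UGG (Trp): third position 1-fold.
Codon 8 GGA (Gly): third position 4-fold.
Codon 9 UAC (Tyr): third position 2-fold.
Four-fold degenerate third positions: 4.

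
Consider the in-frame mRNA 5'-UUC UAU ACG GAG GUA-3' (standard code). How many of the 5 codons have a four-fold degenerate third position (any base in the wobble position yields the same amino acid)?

2

Codon 1 UUC (Phe): third position 2-fold.
Codon 2 UAU (Tyr): third position 2-fold.
Codon 3 ACG (Thr): third position 4-fold.
Codon 4 GAG (Glu): third position 2-fold.
Codon 5 GUA (Val): third position 4-fold.
Four-fold degenerate third positions: 2.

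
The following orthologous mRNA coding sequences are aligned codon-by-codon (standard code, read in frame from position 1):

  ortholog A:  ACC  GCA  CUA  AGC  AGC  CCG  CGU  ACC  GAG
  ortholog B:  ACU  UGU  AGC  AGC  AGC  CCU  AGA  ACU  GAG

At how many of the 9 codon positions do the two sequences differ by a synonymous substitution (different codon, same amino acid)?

4

Codon 1: ACC Thr / ACU Thr — synonymous.
Codon 2: GCA Ala / UGU Cys — nonsynonymous.
Codon 3: CUA Leu / AGC Ser — nonsynonymous.
Codon 4: AGC Ser / AGC Ser — identical.
Codon 5: AGC Ser / AGC Ser — identical.
Codon 6: CCG Pro / CCU Pro — synonymous.
Codon 7: CGU Arg / AGA Arg — synonymous.
Codon 8: ACC Thr / ACU Thr — synonymous.
Codon 9: GAG Glu / GAG Glu — identical.
Synonymous differences: 4.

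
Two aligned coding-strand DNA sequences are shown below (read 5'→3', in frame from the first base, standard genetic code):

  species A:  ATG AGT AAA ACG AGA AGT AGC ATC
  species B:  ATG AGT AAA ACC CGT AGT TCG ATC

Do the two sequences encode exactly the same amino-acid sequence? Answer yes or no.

Codon 1: ATG Met / ATG Met — identical.
Codon 2: AGT Ser / AGT Ser — identical.
Codon 3: AAA Lys / AAA Lys — identical.
Codon 4: ACG Thr / ACC Thr — synonymous.
Codon 5: AGA Arg / CGT Arg — synonymous.
Codon 6: AGT Ser / AGT Ser — identical.
Codon 7: AGC Ser / TCG Ser — synonymous.
Codon 8: ATC Ile / ATC Ile — identical.
Nonsynonymous differences: 0 → same protein.

yes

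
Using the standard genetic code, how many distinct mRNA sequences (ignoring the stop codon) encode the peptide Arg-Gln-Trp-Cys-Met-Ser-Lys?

Arg: 6 codons.
Gln: 2 codons.
Trp: 1 codon.
Cys: 2 codons.
Met: 1 codon.
Ser: 6 codons.
Lys: 2 codons.
6 × 2 × 1 × 2 × 1 × 6 × 2 = 288.

288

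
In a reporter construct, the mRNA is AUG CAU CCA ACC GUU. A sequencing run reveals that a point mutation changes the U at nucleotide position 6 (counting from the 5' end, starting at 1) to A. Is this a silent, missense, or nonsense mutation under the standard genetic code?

Position 6 falls in codon 2: CAU → His.
After the substitution the codon is CAA → Gln.
His ≠ Gln, so this is a missense mutation.

missense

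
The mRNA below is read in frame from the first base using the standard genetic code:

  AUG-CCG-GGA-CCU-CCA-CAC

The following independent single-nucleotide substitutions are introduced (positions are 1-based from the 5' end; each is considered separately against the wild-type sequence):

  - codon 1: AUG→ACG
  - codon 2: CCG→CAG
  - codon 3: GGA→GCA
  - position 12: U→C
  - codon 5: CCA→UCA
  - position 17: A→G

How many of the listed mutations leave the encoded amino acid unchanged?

1

Codon 1: AUG (Met) → ACG (Thr) — missense.
Codon 2: CCG (Pro) → CAG (Gln) — missense.
Codon 3: GGA (Gly) → GCA (Ala) — missense.
Codon 4: CCU (Pro) → CCC (Pro) — synonymous.
Codon 5: CCA (Pro) → UCA (Ser) — missense.
Codon 6: CAC (His) → CGC (Arg) — missense.
Synonymous: 1 of 6.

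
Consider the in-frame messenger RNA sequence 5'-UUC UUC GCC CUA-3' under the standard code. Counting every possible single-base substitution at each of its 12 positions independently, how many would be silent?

9

Codon 1 (UUC, Phe): 1 synonymous substitution.
Codon 2 (UUC, Phe): 1 synonymous substitution.
Codon 3 (GCC, Ala): 3 synonymous substitutions.
Codon 4 (CUA, Leu): 4 synonymous substitutions.
Total: 1 + 1 + 3 + 4 = 9.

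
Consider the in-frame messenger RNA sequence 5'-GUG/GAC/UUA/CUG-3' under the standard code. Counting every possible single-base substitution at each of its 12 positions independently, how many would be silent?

10

Codon 1 (GUG, Val): 3 synonymous substitutions.
Codon 2 (GAC, Asp): 1 synonymous substitution.
Codon 3 (UUA, Leu): 2 synonymous substitutions.
Codon 4 (CUG, Leu): 4 synonymous substitutions.
Total: 3 + 1 + 2 + 4 = 10.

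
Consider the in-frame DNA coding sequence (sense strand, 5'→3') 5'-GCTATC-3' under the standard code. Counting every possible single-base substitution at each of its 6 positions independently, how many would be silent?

5

Codon 1 (GCT, Ala): 3 synonymous substitutions.
Codon 2 (ATC, Ile): 2 synonymous substitutions.
Total: 3 + 2 = 5.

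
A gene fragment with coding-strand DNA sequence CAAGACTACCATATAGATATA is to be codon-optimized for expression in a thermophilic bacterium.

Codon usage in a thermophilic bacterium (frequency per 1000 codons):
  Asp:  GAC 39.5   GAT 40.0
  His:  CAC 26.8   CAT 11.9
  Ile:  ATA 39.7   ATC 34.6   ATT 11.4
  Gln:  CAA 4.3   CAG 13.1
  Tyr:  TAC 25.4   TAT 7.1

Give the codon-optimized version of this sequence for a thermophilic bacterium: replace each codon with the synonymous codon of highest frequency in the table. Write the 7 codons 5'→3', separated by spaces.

CAG GAT TAC CAC ATA GAT ATA

Codon 1 (Gln): best is CAG at 13.1.
Codon 2 (Asp): best is GAT at 40.0.
Codon 3 (Tyr): best is TAC at 25.4.
Codon 4 (His): best is CAC at 26.8.
Codon 5 (Ile): best is ATA at 39.7.
Codon 6 (Asp): best is GAT at 40.0.
Codon 7 (Ile): best is ATA at 39.7.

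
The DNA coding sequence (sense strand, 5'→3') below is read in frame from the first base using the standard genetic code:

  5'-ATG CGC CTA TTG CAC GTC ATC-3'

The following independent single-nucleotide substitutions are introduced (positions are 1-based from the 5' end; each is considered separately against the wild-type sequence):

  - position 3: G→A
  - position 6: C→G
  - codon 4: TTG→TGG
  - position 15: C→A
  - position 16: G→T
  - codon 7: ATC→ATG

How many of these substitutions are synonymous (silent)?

Codon 1: ATG (Met) → ATA (Ile) — missense.
Codon 2: CGC (Arg) → CGG (Arg) — synonymous.
Codon 4: TTG (Leu) → TGG (Trp) — missense.
Codon 5: CAC (His) → CAA (Gln) — missense.
Codon 6: GTC (Val) → TTC (Phe) — missense.
Codon 7: ATC (Ile) → ATG (Met) — missense.
Synonymous: 1 of 6.

1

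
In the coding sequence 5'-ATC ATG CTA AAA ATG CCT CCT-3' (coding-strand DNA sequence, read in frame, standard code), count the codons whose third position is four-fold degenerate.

3

Codon 1 ATC (Ile): third position 3-fold.
Codon 2 ATG (Met): third position 1-fold.
Codon 3 CTA (Leu): third position 4-fold.
Codon 4 AAA (Lys): third position 2-fold.
Codon 5 ATG (Met): third position 1-fold.
Codon 6 CCT (Pro): third position 4-fold.
Codon 7 CCT (Pro): third position 4-fold.
Four-fold degenerate third positions: 3.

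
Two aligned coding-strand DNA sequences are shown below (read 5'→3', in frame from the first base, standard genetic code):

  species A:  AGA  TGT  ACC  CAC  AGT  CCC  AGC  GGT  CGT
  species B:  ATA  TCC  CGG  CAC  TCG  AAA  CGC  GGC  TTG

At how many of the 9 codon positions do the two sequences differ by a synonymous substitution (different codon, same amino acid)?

Codon 1: AGA Arg / ATA Ile — nonsynonymous.
Codon 2: TGT Cys / TCC Ser — nonsynonymous.
Codon 3: ACC Thr / CGG Arg — nonsynonymous.
Codon 4: CAC His / CAC His — identical.
Codon 5: AGT Ser / TCG Ser — synonymous.
Codon 6: CCC Pro / AAA Lys — nonsynonymous.
Codon 7: AGC Ser / CGC Arg — nonsynonymous.
Codon 8: GGT Gly / GGC Gly — synonymous.
Codon 9: CGT Arg / TTG Leu — nonsynonymous.
Synonymous differences: 2.

2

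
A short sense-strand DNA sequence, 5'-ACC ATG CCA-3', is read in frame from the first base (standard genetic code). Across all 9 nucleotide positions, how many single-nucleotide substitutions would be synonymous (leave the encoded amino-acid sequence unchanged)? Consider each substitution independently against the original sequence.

6

Codon 1 (ACC, Thr): 3 synonymous substitutions.
Codon 2 (ATG, Met): 0 synonymous substitutions.
Codon 3 (CCA, Pro): 3 synonymous substitutions.
Total: 3 + 0 + 3 = 6.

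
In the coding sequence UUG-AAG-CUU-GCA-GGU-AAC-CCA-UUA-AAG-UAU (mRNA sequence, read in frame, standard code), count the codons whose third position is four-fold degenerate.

4

Codon 1 UUG (Leu): third position 2-fold.
Codon 2 AAG (Lys): third position 2-fold.
Codon 3 CUU (Leu): third position 4-fold.
Codon 4 GCA (Ala): third position 4-fold.
Codon 5 GGU (Gly): third position 4-fold.
Codon 6 AAC (Asn): third position 2-fold.
Codon 7 CCA (Pro): third position 4-fold.
Codon 8 UUA (Leu): third position 2-fold.
Codon 9 AAG (Lys): third position 2-fold.
Codon 10 UAU (Tyr): third position 2-fold.
Four-fold degenerate third positions: 4.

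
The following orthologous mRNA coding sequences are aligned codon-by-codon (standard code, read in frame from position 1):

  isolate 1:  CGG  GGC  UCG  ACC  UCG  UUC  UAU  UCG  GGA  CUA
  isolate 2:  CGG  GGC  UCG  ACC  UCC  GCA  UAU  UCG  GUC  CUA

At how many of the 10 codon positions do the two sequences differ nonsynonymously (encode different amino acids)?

2

Codon 1: CGG Arg / CGG Arg — identical.
Codon 2: GGC Gly / GGC Gly — identical.
Codon 3: UCG Ser / UCG Ser — identical.
Codon 4: ACC Thr / ACC Thr — identical.
Codon 5: UCG Ser / UCC Ser — synonymous.
Codon 6: UUC Phe / GCA Ala — nonsynonymous.
Codon 7: UAU Tyr / UAU Tyr — identical.
Codon 8: UCG Ser / UCG Ser — identical.
Codon 9: GGA Gly / GUC Val — nonsynonymous.
Codon 10: CUA Leu / CUA Leu — identical.
Nonsynonymous differences: 2.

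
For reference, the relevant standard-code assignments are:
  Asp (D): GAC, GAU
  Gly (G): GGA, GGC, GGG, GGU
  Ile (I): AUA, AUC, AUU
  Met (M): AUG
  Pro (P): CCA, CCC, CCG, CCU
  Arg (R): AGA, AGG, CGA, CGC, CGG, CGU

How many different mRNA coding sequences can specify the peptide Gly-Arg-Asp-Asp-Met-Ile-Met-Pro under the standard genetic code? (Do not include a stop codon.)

Gly: 4 codons.
Arg: 6 codons.
Asp: 2 codons.
Asp: 2 codons.
Met: 1 codon.
Ile: 3 codons.
Met: 1 codon.
Pro: 4 codons.
4 × 6 × 2 × 2 × 1 × 3 × 1 × 4 = 1152.

1152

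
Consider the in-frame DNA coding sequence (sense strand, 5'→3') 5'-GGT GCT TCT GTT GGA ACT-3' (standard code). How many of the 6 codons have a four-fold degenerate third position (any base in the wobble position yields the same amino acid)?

Codon 1 GGT (Gly): third position 4-fold.
Codon 2 GCT (Ala): third position 4-fold.
Codon 3 TCT (Ser): third position 4-fold.
Codon 4 GTT (Val): third position 4-fold.
Codon 5 GGA (Gly): third position 4-fold.
Codon 6 ACT (Thr): third position 4-fold.
Four-fold degenerate third positions: 6.

6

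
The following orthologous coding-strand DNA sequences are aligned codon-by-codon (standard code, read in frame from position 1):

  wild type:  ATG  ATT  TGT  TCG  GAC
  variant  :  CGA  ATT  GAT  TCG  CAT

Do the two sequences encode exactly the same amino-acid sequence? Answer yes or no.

Codon 1: ATG Met / CGA Arg — nonsynonymous.
Codon 2: ATT Ile / ATT Ile — identical.
Codon 3: TGT Cys / GAT Asp — nonsynonymous.
Codon 4: TCG Ser / TCG Ser — identical.
Codon 5: GAC Asp / CAT His — nonsynonymous.
Nonsynonymous differences: 3 → different protein.

no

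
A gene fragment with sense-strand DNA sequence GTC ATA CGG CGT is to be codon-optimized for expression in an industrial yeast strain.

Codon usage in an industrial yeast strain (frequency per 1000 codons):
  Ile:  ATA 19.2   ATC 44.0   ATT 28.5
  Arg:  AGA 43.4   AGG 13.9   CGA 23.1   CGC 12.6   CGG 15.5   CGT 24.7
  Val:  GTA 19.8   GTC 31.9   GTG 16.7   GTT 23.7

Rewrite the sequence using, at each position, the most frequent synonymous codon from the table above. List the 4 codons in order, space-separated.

GTC ATC AGA AGA

Codon 1 (Val): best is GTC at 31.9.
Codon 2 (Ile): best is ATC at 44.0.
Codon 3 (Arg): best is AGA at 43.4.
Codon 4 (Arg): best is AGA at 43.4.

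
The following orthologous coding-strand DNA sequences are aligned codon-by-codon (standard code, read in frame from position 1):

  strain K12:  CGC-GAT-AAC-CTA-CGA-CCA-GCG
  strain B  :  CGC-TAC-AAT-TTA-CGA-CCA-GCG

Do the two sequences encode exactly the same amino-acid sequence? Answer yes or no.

Codon 1: CGC Arg / CGC Arg — identical.
Codon 2: GAT Asp / TAC Tyr — nonsynonymous.
Codon 3: AAC Asn / AAT Asn — synonymous.
Codon 4: CTA Leu / TTA Leu — synonymous.
Codon 5: CGA Arg / CGA Arg — identical.
Codon 6: CCA Pro / CCA Pro — identical.
Codon 7: GCG Ala / GCG Ala — identical.
Nonsynonymous differences: 1 → different protein.

no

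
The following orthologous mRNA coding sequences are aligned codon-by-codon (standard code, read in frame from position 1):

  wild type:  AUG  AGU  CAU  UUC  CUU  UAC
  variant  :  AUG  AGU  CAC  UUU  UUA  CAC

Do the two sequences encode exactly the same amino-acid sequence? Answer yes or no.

no

Codon 1: AUG Met / AUG Met — identical.
Codon 2: AGU Ser / AGU Ser — identical.
Codon 3: CAU His / CAC His — synonymous.
Codon 4: UUC Phe / UUU Phe — synonymous.
Codon 5: CUU Leu / UUA Leu — synonymous.
Codon 6: UAC Tyr / CAC His — nonsynonymous.
Nonsynonymous differences: 1 → different protein.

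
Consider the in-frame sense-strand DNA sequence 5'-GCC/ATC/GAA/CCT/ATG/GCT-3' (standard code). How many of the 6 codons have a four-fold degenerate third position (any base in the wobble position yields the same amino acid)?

3

Codon 1 GCC (Ala): third position 4-fold.
Codon 2 ATC (Ile): third position 3-fold.
Codon 3 GAA (Glu): third position 2-fold.
Codon 4 CCT (Pro): third position 4-fold.
Codon 5 ATG (Met): third position 1-fold.
Codon 6 GCT (Ala): third position 4-fold.
Four-fold degenerate third positions: 3.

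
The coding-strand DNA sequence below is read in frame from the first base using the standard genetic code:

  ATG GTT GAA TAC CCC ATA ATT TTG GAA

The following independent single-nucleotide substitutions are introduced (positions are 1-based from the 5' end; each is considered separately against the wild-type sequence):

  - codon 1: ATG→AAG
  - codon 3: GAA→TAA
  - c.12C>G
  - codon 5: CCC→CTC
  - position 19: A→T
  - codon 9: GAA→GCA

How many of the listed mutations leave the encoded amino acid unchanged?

0

Codon 1: ATG (Met) → AAG (Lys) — missense.
Codon 3: GAA (Glu) → TAA (Stop) — nonsense.
Codon 4: TAC (Tyr) → TAG (Stop) — nonsense.
Codon 5: CCC (Pro) → CTC (Leu) — missense.
Codon 7: ATT (Ile) → TTT (Phe) — missense.
Codon 9: GAA (Glu) → GCA (Ala) — missense.
Synonymous: 0 of 6.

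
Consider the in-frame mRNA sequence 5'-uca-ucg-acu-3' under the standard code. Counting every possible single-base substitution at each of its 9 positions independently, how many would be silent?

Codon 1 (UCA, Ser): 3 synonymous substitutions.
Codon 2 (UCG, Ser): 3 synonymous substitutions.
Codon 3 (ACU, Thr): 3 synonymous substitutions.
Total: 3 + 3 + 3 = 9.

9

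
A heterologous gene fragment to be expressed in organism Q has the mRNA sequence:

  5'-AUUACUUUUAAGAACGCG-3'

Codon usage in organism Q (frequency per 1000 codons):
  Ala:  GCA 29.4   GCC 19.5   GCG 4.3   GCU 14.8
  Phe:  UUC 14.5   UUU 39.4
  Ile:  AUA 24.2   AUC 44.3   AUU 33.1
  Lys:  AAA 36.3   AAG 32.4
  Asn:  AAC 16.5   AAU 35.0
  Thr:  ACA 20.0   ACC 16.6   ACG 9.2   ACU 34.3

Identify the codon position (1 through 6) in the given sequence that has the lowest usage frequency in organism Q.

Codon 1 AUU (Ile): 33.1 per 1000.
Codon 2 ACU (Thr): 34.3 per 1000.
Codon 3 UUU (Phe): 39.4 per 1000.
Codon 4 AAG (Lys): 32.4 per 1000.
Codon 5 AAC (Asn): 16.5 per 1000.
Codon 6 GCG (Ala): 4.3 per 1000.
Lowest frequency is 4.3 at codon 6.

6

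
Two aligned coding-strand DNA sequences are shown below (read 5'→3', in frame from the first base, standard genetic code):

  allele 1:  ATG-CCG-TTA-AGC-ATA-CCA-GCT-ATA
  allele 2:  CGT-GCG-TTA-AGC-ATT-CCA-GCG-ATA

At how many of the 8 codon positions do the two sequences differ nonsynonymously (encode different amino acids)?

Codon 1: ATG Met / CGT Arg — nonsynonymous.
Codon 2: CCG Pro / GCG Ala — nonsynonymous.
Codon 3: TTA Leu / TTA Leu — identical.
Codon 4: AGC Ser / AGC Ser — identical.
Codon 5: ATA Ile / ATT Ile — synonymous.
Codon 6: CCA Pro / CCA Pro — identical.
Codon 7: GCT Ala / GCG Ala — synonymous.
Codon 8: ATA Ile / ATA Ile — identical.
Nonsynonymous differences: 2.

2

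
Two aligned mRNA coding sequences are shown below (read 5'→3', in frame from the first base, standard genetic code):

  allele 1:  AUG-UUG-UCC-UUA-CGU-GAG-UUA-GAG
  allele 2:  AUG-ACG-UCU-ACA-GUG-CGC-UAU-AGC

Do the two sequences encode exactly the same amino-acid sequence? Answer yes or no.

no

Codon 1: AUG Met / AUG Met — identical.
Codon 2: UUG Leu / ACG Thr — nonsynonymous.
Codon 3: UCC Ser / UCU Ser — synonymous.
Codon 4: UUA Leu / ACA Thr — nonsynonymous.
Codon 5: CGU Arg / GUG Val — nonsynonymous.
Codon 6: GAG Glu / CGC Arg — nonsynonymous.
Codon 7: UUA Leu / UAU Tyr — nonsynonymous.
Codon 8: GAG Glu / AGC Ser — nonsynonymous.
Nonsynonymous differences: 6 → different protein.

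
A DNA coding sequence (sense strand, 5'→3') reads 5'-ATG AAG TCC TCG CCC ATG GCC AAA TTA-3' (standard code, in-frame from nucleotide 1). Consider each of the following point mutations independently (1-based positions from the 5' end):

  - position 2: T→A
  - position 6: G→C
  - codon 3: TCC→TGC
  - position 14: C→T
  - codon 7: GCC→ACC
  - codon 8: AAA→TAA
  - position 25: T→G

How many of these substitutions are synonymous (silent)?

Codon 1: ATG (Met) → AAG (Lys) — missense.
Codon 2: AAG (Lys) → AAC (Asn) — missense.
Codon 3: TCC (Ser) → TGC (Cys) — missense.
Codon 5: CCC (Pro) → CTC (Leu) — missense.
Codon 7: GCC (Ala) → ACC (Thr) — missense.
Codon 8: AAA (Lys) → TAA (Stop) — nonsense.
Codon 9: TTA (Leu) → GTA (Val) — missense.
Synonymous: 0 of 7.

0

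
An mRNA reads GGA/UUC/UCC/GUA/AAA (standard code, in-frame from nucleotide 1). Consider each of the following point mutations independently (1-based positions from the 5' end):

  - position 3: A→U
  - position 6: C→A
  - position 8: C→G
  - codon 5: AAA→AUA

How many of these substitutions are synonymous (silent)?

1

Codon 1: GGA (Gly) → GGU (Gly) — synonymous.
Codon 2: UUC (Phe) → UUA (Leu) — missense.
Codon 3: UCC (Ser) → UGC (Cys) — missense.
Codon 5: AAA (Lys) → AUA (Ile) — missense.
Synonymous: 1 of 4.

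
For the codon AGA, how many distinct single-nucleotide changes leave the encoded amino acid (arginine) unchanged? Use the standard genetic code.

2

Position 1: CGA → 1 synonymous.
Position 2: none → 0 synonymous.
Position 3: AGG → 1 synonymous.
Total: 1 + 0 + 1 = 2.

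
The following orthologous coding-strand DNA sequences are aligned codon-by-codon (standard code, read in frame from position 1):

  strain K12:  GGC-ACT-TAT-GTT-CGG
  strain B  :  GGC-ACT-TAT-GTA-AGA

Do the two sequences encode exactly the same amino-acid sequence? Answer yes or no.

yes

Codon 1: GGC Gly / GGC Gly — identical.
Codon 2: ACT Thr / ACT Thr — identical.
Codon 3: TAT Tyr / TAT Tyr — identical.
Codon 4: GTT Val / GTA Val — synonymous.
Codon 5: CGG Arg / AGA Arg — synonymous.
Nonsynonymous differences: 0 → same protein.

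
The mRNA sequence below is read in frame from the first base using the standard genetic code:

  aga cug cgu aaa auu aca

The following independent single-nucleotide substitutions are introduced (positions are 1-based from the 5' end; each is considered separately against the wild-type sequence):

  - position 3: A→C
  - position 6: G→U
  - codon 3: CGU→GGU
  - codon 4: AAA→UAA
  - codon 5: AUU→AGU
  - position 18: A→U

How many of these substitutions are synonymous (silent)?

2

Codon 1: AGA (Arg) → AGC (Ser) — missense.
Codon 2: CUG (Leu) → CUU (Leu) — synonymous.
Codon 3: CGU (Arg) → GGU (Gly) — missense.
Codon 4: AAA (Lys) → UAA (Stop) — nonsense.
Codon 5: AUU (Ile) → AGU (Ser) — missense.
Codon 6: ACA (Thr) → ACU (Thr) — synonymous.
Synonymous: 2 of 6.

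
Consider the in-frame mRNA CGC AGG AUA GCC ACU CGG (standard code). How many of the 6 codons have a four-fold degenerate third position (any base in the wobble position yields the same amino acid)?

Codon 1 CGC (Arg): third position 4-fold.
Codon 2 AGG (Arg): third position 2-fold.
Codon 3 AUA (Ile): third position 3-fold.
Codon 4 GCC (Ala): third position 4-fold.
Codon 5 ACU (Thr): third position 4-fold.
Codon 6 CGG (Arg): third position 4-fold.
Four-fold degenerate third positions: 4.

4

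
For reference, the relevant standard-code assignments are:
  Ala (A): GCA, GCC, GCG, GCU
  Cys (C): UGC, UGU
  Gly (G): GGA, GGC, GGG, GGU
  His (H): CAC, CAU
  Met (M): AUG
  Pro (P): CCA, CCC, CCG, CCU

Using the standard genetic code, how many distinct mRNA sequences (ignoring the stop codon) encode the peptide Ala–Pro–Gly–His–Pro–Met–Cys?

1024

Ala: 4 codons.
Pro: 4 codons.
Gly: 4 codons.
His: 2 codons.
Pro: 4 codons.
Met: 1 codon.
Cys: 2 codons.
4 × 4 × 4 × 2 × 4 × 1 × 2 = 1024.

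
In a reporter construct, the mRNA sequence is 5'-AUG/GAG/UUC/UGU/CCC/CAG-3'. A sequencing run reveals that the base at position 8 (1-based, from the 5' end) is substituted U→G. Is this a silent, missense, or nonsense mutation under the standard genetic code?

missense

Position 8 falls in codon 3: UUC → Phe.
After the substitution the codon is UGC → Cys.
Phe ≠ Cys, so this is a missense mutation.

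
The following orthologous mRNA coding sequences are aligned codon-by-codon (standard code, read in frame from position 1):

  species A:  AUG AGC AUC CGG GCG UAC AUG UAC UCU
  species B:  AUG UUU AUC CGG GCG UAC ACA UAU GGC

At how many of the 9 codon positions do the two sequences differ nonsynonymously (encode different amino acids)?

Codon 1: AUG Met / AUG Met — identical.
Codon 2: AGC Ser / UUU Phe — nonsynonymous.
Codon 3: AUC Ile / AUC Ile — identical.
Codon 4: CGG Arg / CGG Arg — identical.
Codon 5: GCG Ala / GCG Ala — identical.
Codon 6: UAC Tyr / UAC Tyr — identical.
Codon 7: AUG Met / ACA Thr — nonsynonymous.
Codon 8: UAC Tyr / UAU Tyr — synonymous.
Codon 9: UCU Ser / GGC Gly — nonsynonymous.
Nonsynonymous differences: 3.

3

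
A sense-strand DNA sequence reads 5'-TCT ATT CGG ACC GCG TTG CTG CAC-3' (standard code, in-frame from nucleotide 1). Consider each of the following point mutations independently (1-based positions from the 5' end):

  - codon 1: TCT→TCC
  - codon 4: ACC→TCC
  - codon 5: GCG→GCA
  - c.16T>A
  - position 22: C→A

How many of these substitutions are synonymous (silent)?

2

Codon 1: TCT (Ser) → TCC (Ser) — synonymous.
Codon 4: ACC (Thr) → TCC (Ser) — missense.
Codon 5: GCG (Ala) → GCA (Ala) — synonymous.
Codon 6: TTG (Leu) → ATG (Met) — missense.
Codon 8: CAC (His) → AAC (Asn) — missense.
Synonymous: 2 of 5.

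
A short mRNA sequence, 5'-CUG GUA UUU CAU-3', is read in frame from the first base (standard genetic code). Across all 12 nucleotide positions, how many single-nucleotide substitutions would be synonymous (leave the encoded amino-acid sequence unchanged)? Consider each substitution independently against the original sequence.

9

Codon 1 (CUG, Leu): 4 synonymous substitutions.
Codon 2 (GUA, Val): 3 synonymous substitutions.
Codon 3 (UUU, Phe): 1 synonymous substitution.
Codon 4 (CAU, His): 1 synonymous substitution.
Total: 4 + 3 + 1 + 1 = 9.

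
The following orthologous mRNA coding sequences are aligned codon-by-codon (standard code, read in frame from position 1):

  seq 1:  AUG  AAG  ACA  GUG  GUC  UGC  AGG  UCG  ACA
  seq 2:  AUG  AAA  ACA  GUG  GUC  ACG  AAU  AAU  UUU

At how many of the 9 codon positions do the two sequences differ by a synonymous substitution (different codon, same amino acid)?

Codon 1: AUG Met / AUG Met — identical.
Codon 2: AAG Lys / AAA Lys — synonymous.
Codon 3: ACA Thr / ACA Thr — identical.
Codon 4: GUG Val / GUG Val — identical.
Codon 5: GUC Val / GUC Val — identical.
Codon 6: UGC Cys / ACG Thr — nonsynonymous.
Codon 7: AGG Arg / AAU Asn — nonsynonymous.
Codon 8: UCG Ser / AAU Asn — nonsynonymous.
Codon 9: ACA Thr / UUU Phe — nonsynonymous.
Synonymous differences: 1.

1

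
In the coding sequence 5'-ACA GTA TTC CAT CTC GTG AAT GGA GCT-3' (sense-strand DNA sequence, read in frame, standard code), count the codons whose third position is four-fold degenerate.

Codon 1 ACA (Thr): third position 4-fold.
Codon 2 GTA (Val): third position 4-fold.
Codon 3 TTC (Phe): third position 2-fold.
Codon 4 CAT (His): third position 2-fold.
Codon 5 CTC (Leu): third position 4-fold.
Codon 6 GTG (Val): third position 4-fold.
Codon 7 AAT (Asn): third position 2-fold.
Codon 8 GGA (Gly): third position 4-fold.
Codon 9 GCT (Ala): third position 4-fold.
Four-fold degenerate third positions: 6.

6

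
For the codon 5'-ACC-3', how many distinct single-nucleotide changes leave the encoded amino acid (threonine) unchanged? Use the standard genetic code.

Position 1: none → 0 synonymous.
Position 2: none → 0 synonymous.
Position 3: ACT, ACA, ACG → 3 synonymous.
Total: 0 + 0 + 3 = 3.

3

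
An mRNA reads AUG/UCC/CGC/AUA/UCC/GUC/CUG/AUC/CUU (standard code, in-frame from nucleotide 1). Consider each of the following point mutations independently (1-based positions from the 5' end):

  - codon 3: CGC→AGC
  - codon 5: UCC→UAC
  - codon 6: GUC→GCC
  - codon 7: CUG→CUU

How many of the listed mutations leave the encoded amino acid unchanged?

1

Codon 3: CGC (Arg) → AGC (Ser) — missense.
Codon 5: UCC (Ser) → UAC (Tyr) — missense.
Codon 6: GUC (Val) → GCC (Ala) — missense.
Codon 7: CUG (Leu) → CUU (Leu) — synonymous.
Synonymous: 1 of 4.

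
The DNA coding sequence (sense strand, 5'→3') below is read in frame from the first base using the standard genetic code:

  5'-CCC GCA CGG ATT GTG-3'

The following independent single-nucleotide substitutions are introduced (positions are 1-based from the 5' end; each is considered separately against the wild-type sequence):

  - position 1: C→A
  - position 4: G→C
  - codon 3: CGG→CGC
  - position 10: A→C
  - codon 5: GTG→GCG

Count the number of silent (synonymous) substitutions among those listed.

1

Codon 1: CCC (Pro) → ACC (Thr) — missense.
Codon 2: GCA (Ala) → CCA (Pro) — missense.
Codon 3: CGG (Arg) → CGC (Arg) — synonymous.
Codon 4: ATT (Ile) → CTT (Leu) — missense.
Codon 5: GTG (Val) → GCG (Ala) — missense.
Synonymous: 1 of 5.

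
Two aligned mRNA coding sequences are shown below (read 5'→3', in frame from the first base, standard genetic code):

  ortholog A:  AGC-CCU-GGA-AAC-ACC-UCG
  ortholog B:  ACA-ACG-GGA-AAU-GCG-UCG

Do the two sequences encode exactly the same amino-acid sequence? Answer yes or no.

no

Codon 1: AGC Ser / ACA Thr — nonsynonymous.
Codon 2: CCU Pro / ACG Thr — nonsynonymous.
Codon 3: GGA Gly / GGA Gly — identical.
Codon 4: AAC Asn / AAU Asn — synonymous.
Codon 5: ACC Thr / GCG Ala — nonsynonymous.
Codon 6: UCG Ser / UCG Ser — identical.
Nonsynonymous differences: 3 → different protein.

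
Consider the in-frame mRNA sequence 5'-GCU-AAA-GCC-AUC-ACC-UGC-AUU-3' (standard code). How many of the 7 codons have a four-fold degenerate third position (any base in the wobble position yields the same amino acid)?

3

Codon 1 GCU (Ala): third position 4-fold.
Codon 2 AAA (Lys): third position 2-fold.
Codon 3 GCC (Ala): third position 4-fold.
Codon 4 AUC (Ile): third position 3-fold.
Codon 5 ACC (Thr): third position 4-fold.
Codon 6 UGC (Cys): third position 2-fold.
Codon 7 AUU (Ile): third position 3-fold.
Four-fold degenerate third positions: 3.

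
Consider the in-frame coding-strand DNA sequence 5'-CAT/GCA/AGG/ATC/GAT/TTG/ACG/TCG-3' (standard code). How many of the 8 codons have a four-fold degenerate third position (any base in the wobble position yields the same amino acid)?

3

Codon 1 CAT (His): third position 2-fold.
Codon 2 GCA (Ala): third position 4-fold.
Codon 3 AGG (Arg): third position 2-fold.
Codon 4 ATC (Ile): third position 3-fold.
Codon 5 GAT (Asp): third position 2-fold.
Codon 6 TTG (Leu): third position 2-fold.
Codon 7 ACG (Thr): third position 4-fold.
Codon 8 TCG (Ser): third position 4-fold.
Four-fold degenerate third positions: 3.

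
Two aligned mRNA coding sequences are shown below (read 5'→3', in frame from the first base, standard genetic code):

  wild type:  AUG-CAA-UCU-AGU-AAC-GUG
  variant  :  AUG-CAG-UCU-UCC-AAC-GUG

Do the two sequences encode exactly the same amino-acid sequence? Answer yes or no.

Codon 1: AUG Met / AUG Met — identical.
Codon 2: CAA Gln / CAG Gln — synonymous.
Codon 3: UCU Ser / UCU Ser — identical.
Codon 4: AGU Ser / UCC Ser — synonymous.
Codon 5: AAC Asn / AAC Asn — identical.
Codon 6: GUG Val / GUG Val — identical.
Nonsynonymous differences: 0 → same protein.

yes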